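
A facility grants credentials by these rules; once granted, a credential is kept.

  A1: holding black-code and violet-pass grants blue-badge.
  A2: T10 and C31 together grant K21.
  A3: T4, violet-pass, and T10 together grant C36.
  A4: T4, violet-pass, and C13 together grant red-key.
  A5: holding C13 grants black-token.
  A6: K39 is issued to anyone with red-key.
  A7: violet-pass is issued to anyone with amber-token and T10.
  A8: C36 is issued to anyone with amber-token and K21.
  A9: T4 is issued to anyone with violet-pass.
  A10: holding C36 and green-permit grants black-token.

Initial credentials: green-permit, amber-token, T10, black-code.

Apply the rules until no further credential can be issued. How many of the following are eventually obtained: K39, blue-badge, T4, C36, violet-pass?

Holding amber-token and T10 grants violet-pass (A7).
Holding violet-pass grants T4 (A9).
Holding black-code and violet-pass grants blue-badge (A1).
Holding T4, violet-pass, and T10 grants C36 (A3).
K39 would need red-key (A6), but red-key is never granted.
blue-badge: reached.
T4: reached.
C36: reached.
violet-pass: reached.
Reached: blue-badge, T4, C36, and violet-pass — 4 of the 5.

4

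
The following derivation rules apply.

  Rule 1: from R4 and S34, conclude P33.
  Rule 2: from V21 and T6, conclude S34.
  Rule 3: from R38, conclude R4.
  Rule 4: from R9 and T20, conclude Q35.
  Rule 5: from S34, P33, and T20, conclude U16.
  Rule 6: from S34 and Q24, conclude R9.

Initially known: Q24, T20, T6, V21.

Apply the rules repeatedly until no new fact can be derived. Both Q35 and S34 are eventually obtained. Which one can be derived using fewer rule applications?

S34: From V21 and T6, Rule 2 gives S34. [1 rule application]
Q35: From V21 and T6, Rule 2 gives S34. From S34 and Q24, Rule 6 gives R9. R9 and T20 hold, so Q35 follows (Rule 4). [3 rule applications]
S34 needs fewer.

S34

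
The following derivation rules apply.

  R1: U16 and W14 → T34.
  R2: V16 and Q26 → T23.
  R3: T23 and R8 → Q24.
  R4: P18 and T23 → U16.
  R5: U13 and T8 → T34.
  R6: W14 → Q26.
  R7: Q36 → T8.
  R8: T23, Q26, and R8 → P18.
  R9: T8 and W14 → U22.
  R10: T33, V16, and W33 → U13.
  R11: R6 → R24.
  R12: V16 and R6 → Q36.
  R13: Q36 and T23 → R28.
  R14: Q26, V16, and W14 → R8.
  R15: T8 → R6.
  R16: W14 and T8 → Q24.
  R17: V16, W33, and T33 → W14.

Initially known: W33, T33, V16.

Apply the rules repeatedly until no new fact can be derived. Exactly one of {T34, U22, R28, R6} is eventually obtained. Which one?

V16, W33, and T33 hold, so W14 follows (R17).
W14 holds, so Q26 follows (R6).
Q26, V16, and W14 hold, so R8 follows (R14).
V16 and Q26 hold, so T23 follows (R2).
From T23, Q26, and R8, R8 gives P18.
P18 and T23 hold, so U16 follows (R4).
From U16 and W14, R1 gives T34.
R6 would need T8 (R15), but T8 is never established. R28 would need Q36 and T23 (R13), but Q36 is never established. U22 would need T8 and W14 (R9), but T8 is never established.

T34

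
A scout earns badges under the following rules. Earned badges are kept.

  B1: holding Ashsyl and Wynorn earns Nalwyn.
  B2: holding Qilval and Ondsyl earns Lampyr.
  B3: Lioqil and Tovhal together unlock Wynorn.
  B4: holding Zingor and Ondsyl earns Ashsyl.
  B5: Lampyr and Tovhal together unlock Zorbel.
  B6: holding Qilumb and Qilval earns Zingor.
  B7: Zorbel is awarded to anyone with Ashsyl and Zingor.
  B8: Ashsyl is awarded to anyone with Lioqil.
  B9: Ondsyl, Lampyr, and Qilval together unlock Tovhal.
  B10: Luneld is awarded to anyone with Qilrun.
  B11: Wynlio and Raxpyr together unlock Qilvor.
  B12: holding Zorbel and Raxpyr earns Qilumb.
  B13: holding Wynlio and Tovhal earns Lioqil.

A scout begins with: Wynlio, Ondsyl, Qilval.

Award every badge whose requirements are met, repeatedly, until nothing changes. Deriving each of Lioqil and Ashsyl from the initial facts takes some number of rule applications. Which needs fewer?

Lioqil

Lioqil: With Qilval and Ondsyl, Lampyr is earned (B2). With Ondsyl, Lampyr, and Qilval, Tovhal is earned (B9). With Wynlio and Tovhal, Lioqil is earned (B13). [3 rule applications]
Ashsyl: With Qilval and Ondsyl, Lampyr is earned (B2). With Ondsyl, Lampyr, and Qilval, Tovhal is earned (B9). With Wynlio and Tovhal, Lioqil is earned (B13). With Lioqil, Ashsyl is earned (B8). [4 rule applications]
Lioqil needs fewer.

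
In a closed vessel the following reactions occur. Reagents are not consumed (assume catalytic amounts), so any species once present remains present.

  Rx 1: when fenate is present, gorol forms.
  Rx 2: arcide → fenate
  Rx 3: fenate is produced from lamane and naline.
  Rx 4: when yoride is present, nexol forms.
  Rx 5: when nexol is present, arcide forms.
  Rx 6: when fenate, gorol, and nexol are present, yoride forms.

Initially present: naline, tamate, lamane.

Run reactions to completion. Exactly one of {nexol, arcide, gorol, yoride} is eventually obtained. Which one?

gorol

lamane and naline present → fenate forms (Rx 3).
fenate present → gorol forms (Rx 1).
yoride would need fenate, gorol, and nexol (Rx 6), but nexol never forms. nexol would need yoride (Rx 4), but yoride never forms. arcide would need nexol (Rx 5), but nexol never forms.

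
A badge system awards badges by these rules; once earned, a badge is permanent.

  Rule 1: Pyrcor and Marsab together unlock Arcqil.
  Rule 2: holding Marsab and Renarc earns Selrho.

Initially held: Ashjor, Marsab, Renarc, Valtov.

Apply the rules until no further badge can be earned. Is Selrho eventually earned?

Yes

With Marsab and Renarc, Selrho is earned (Rule 2).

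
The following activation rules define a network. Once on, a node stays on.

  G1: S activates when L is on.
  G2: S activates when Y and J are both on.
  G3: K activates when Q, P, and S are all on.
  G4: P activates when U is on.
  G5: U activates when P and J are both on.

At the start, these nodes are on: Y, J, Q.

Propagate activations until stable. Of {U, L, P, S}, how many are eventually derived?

G2: Y and J on → S on.
U would need P and J (G5), but P never turns on.
No rule produces L, and it is not given.
P would need U (G4), but U never turns on.
S: reached.
Reached: S — 1 of the 4.

1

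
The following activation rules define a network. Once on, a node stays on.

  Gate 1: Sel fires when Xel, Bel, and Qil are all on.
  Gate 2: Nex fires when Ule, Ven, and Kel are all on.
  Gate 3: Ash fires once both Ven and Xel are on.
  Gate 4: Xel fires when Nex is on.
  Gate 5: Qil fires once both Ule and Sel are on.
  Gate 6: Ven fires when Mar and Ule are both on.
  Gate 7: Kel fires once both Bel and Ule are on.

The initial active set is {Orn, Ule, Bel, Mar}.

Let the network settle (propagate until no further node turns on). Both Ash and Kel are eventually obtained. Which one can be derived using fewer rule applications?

Kel

Kel: Gate 7: Bel and Ule on → Kel on. [1 rule application]
Ash: Gate 6: Mar and Ule on → Ven on. Bel and Ule are on, so Kel fires (Gate 7). Ule, Ven, and Kel are on, so Nex fires (Gate 2). Gate 4: Nex on → Xel on. Ven and Xel are on, so Ash fires (Gate 3). [5 rule applications]
Kel needs fewer.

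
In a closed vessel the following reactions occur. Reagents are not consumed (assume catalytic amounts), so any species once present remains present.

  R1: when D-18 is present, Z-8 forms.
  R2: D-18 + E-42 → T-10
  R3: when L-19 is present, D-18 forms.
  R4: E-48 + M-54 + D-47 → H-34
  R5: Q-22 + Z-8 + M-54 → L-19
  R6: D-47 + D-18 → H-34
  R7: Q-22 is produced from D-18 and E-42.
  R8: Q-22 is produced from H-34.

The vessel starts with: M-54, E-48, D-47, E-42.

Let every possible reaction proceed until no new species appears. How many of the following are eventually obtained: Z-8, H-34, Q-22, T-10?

E-48, M-54, and D-47 present → H-34 forms (R4).
H-34 present → Q-22 forms (R8).
Z-8 would need D-18 (R1), but D-18 never forms.
H-34: reached.
Q-22: reached.
T-10 would need D-18 and E-42 (R2), but D-18 never forms.
Reached: H-34 and Q-22 — 2 of the 4.

2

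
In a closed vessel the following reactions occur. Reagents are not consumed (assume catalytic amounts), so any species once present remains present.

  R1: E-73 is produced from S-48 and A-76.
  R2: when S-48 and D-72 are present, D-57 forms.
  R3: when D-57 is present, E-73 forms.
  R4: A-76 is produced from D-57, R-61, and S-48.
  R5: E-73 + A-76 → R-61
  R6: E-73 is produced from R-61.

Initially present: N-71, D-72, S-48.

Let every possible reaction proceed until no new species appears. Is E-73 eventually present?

S-48 and D-72 present → D-57 forms (R2).
D-57 present → E-73 forms (R3).

Yes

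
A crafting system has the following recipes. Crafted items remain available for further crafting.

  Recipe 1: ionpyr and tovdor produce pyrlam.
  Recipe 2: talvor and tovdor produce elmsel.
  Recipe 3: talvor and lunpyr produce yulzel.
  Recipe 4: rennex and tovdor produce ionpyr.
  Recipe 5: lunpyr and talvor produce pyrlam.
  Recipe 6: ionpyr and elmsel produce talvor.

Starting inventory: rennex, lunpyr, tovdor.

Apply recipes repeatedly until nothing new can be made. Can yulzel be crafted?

yulzel would need talvor and lunpyr (Recipe 3), but talvor is never obtained.

No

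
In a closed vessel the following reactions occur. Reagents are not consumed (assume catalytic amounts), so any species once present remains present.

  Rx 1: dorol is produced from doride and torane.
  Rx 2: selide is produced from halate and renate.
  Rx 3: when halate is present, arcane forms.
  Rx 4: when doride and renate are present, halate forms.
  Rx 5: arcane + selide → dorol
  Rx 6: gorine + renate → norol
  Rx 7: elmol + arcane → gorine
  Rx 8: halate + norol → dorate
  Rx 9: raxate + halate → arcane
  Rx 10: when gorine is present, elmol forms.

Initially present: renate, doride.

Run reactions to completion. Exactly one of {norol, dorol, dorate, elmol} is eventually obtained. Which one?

doride and renate present → halate forms (Rx 4).
halate and renate present → selide forms (Rx 2).
halate present → arcane forms (Rx 3).
arcane and selide present → dorol forms (Rx 5).
norol would need gorine and renate (Rx 6), but gorine never forms. dorate would need halate and norol (Rx 8), but norol never forms. elmol would need gorine (Rx 10), but gorine never forms.

dorol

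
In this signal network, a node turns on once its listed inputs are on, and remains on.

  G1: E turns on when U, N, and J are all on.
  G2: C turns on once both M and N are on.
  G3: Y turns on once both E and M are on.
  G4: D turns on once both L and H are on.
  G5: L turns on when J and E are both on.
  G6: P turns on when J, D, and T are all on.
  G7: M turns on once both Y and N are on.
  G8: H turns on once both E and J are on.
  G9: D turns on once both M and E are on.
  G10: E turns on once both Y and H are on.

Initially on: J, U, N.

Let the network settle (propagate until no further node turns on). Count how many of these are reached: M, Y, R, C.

M would need Y and N (G7), but Y never turns on.
Y would need E and M (G3), but M never turns on.
No rule produces R, and it is not given.
C would need M and N (G2), but M never turns on.
None of the 4 are reached.

0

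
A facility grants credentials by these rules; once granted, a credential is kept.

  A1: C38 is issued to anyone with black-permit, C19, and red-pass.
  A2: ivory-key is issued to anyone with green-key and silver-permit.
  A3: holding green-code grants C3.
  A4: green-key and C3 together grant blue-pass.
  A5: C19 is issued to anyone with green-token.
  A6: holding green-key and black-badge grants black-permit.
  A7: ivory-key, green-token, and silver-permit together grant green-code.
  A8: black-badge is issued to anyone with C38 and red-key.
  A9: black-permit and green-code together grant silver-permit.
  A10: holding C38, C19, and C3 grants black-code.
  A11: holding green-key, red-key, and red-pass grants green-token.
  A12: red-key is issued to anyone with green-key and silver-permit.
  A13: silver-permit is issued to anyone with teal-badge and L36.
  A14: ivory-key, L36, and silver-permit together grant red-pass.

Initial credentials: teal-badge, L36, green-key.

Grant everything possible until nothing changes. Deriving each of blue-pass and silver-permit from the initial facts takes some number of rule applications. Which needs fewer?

silver-permit

silver-permit: Holding teal-badge and L36 grants silver-permit (A13). [1 rule application]
blue-pass: Holding teal-badge and L36 grants silver-permit (A13). Holding green-key and silver-permit grants ivory-key (A2). Holding green-key and silver-permit grants red-key (A12). Holding ivory-key, L36, and silver-permit grants red-pass (A14). Holding green-key, red-key, and red-pass grants green-token (A11). Holding ivory-key, green-token, and silver-permit grants green-code (A7). Holding green-code grants C3 (A3). Holding green-key and C3 grants blue-pass (A4). [8 rule applications]
silver-permit needs fewer.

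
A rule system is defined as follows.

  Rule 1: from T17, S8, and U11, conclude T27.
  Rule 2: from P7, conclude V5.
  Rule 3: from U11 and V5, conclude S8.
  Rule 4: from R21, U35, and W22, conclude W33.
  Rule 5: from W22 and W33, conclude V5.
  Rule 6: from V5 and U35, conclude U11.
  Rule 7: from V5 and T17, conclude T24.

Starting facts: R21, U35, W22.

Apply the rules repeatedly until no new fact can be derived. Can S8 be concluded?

From R21, U35, and W22, Rule 4 gives W33.
W22 and W33 hold, so V5 follows (Rule 5).
V5 and U35 hold, so U11 follows (Rule 6).
From U11 and V5, Rule 3 gives S8.

Yes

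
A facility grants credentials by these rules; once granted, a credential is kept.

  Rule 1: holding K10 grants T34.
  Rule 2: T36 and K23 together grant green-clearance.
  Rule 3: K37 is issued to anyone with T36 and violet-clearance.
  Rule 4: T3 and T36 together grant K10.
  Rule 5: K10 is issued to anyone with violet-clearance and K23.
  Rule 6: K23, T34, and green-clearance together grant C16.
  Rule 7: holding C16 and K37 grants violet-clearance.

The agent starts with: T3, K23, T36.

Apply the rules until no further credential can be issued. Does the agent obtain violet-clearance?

No

violet-clearance would need C16 and K37 (Rule 7), but K37 is never granted.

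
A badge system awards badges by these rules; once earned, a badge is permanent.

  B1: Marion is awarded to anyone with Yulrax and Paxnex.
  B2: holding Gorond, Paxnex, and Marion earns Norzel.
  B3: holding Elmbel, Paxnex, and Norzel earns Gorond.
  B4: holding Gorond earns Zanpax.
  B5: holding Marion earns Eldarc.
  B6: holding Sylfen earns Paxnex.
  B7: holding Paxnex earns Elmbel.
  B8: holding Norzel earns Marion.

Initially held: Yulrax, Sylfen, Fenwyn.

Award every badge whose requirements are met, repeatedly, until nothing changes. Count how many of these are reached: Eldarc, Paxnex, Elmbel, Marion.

With Sylfen, Paxnex is earned (B6).
With Paxnex, Elmbel is earned (B7).
With Yulrax and Paxnex, Marion is earned (B1).
With Marion, Eldarc is earned (B5).
Eldarc: reached.
Paxnex: reached.
Elmbel: reached.
Marion: reached.
All 4 are reached.

4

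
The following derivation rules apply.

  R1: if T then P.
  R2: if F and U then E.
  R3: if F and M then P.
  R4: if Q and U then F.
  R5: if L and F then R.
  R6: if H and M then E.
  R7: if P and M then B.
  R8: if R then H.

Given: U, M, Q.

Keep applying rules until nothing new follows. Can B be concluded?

From Q and U, R4 gives F.
F and M hold, so P follows (R3).
P and M hold, so B follows (R7).

Yes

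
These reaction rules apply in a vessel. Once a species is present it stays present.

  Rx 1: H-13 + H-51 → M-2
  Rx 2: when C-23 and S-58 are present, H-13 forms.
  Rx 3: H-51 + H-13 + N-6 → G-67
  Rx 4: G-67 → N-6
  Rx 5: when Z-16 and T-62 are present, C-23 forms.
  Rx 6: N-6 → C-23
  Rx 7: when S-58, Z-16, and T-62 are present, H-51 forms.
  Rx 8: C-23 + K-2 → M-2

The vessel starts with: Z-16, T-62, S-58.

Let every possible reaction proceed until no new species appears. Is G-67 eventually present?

G-67 would need H-51, H-13, and N-6 (Rx 3), but N-6 never forms.

No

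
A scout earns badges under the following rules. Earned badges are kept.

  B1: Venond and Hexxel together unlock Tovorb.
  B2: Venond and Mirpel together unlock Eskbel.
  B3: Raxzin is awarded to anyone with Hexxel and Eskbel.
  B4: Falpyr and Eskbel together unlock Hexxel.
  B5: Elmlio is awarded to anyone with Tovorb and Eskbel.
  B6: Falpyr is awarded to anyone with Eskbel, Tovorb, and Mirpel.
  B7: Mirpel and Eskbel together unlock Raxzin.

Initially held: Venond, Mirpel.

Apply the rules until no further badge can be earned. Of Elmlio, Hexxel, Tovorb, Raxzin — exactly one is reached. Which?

With Venond and Mirpel, Eskbel is earned (B2).
With Mirpel and Eskbel, Raxzin is earned (B7).
Hexxel would need Falpyr and Eskbel (B4), but Falpyr is never earned. Elmlio would need Tovorb and Eskbel (B5), but Tovorb is never earned. Tovorb would need Venond and Hexxel (B1), but Hexxel is never earned.

Raxzin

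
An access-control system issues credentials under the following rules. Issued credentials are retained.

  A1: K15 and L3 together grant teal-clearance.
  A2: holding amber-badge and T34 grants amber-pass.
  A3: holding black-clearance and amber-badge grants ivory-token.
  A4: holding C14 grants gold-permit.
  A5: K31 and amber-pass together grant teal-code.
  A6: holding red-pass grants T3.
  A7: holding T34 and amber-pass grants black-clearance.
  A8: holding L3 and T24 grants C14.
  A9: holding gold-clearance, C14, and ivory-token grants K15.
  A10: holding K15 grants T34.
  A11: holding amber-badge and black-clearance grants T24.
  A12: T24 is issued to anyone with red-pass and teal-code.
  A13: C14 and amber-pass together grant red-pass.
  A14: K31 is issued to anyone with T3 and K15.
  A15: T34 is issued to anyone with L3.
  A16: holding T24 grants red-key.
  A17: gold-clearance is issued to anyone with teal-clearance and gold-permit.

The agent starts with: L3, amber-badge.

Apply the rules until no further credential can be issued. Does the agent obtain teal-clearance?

teal-clearance would need K15 and L3 (A1), but K15 is never granted.

No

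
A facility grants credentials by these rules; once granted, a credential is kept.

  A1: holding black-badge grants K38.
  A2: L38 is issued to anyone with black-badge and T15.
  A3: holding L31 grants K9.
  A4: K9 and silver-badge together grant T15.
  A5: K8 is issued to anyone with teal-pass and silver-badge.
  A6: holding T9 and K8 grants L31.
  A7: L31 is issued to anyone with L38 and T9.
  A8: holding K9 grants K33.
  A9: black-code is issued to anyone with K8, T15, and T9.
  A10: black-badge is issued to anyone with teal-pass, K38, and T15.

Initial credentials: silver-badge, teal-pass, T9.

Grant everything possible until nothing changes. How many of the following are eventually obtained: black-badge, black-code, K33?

Holding teal-pass and silver-badge grants K8 (A5).
Holding T9 and K8 grants L31 (A6).
Holding L31 grants K9 (A3).
Holding K9 and silver-badge grants T15 (A4).
Holding K9 grants K33 (A8).
Holding K8, T15, and T9 grants black-code (A9).
black-badge would need teal-pass, K38, and T15 (A10), but K38 is never granted.
black-code: reached.
K33: reached.
Reached: black-code and K33 — 2 of the 3.

2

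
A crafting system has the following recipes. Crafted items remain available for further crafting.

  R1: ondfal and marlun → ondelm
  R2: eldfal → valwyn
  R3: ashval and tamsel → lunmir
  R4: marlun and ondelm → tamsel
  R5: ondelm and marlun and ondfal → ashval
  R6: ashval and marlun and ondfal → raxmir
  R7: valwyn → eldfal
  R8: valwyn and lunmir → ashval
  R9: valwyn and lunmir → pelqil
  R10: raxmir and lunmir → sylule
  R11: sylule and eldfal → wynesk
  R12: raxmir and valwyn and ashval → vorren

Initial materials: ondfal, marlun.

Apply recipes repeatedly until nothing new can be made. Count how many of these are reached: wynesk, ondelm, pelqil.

1

Using R1, ondfal and marlun make ondelm.
wynesk would need sylule and eldfal (R11), but eldfal is never obtained.
ondelm: reached.
pelqil would need valwyn and lunmir (R9), but valwyn is never obtained.
Reached: ondelm — 1 of the 3.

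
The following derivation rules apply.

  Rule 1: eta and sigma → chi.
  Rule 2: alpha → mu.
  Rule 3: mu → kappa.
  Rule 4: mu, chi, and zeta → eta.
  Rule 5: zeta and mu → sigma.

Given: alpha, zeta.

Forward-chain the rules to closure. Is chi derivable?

No

chi would need eta and sigma (Rule 1), but eta is never established.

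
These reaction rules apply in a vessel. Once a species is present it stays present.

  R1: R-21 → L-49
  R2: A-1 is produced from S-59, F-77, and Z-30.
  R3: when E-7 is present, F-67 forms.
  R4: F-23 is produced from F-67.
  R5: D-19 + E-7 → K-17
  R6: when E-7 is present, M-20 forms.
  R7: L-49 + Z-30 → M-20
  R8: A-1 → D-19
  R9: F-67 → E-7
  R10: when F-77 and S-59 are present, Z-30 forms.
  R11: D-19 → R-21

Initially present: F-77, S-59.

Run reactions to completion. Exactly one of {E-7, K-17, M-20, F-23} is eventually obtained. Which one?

F-77 and S-59 present → Z-30 forms (R10).
S-59, F-77, and Z-30 present → A-1 forms (R2).
A-1 present → D-19 forms (R8).
D-19 present → R-21 forms (R11).
R-21 present → L-49 forms (R1).
L-49 and Z-30 present → M-20 forms (R7).
E-7 would need F-67 (R9), but F-67 never forms. F-23 would need F-67 (R4), but F-67 never forms. K-17 would need D-19 and E-7 (R5), but E-7 never forms.

M-20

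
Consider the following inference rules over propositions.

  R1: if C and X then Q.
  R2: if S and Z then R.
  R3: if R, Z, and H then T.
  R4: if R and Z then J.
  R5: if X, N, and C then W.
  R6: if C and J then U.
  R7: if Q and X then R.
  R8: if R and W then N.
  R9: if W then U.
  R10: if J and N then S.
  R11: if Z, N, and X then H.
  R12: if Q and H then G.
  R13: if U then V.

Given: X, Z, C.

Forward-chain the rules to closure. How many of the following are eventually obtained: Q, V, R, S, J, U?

From C and X, R1 gives Q.
From Q and X, R7 gives R.
From R and Z, R4 gives J.
C and J hold, so U follows (R6).
From U, R13 gives V.
Q: reached.
V: reached.
R: reached.
S would need J and N (R10), but N is never established.
J: reached.
U: reached.
Reached: Q, V, R, J, and U — 5 of the 6.

5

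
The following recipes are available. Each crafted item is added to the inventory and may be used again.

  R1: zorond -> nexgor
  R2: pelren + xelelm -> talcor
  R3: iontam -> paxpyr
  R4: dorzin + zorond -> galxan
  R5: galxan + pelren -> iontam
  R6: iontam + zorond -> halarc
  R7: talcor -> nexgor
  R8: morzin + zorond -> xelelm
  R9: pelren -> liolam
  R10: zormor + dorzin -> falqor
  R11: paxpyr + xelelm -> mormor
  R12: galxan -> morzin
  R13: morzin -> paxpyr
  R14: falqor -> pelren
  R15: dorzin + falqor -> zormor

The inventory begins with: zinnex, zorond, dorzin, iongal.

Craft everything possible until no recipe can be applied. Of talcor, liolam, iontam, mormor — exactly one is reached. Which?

dorzin + zorond -> galxan (R4).
galxan -> morzin (R12).
Using R13, morzin makes paxpyr.
Using R8, morzin and zorond make xelelm.
Using R11, paxpyr and xelelm make mormor.
talcor would need pelren and xelelm (R2), but pelren is never obtained. iontam would need galxan and pelren (R5), but pelren is never obtained. liolam would need pelren (R9), but pelren is never obtained.

mormor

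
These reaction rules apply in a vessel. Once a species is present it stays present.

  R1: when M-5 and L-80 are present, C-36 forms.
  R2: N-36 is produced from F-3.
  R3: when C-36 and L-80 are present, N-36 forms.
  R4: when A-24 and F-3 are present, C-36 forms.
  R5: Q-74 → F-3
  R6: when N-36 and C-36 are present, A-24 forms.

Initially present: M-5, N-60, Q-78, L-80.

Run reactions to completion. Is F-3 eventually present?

No

F-3 would need Q-74 (R5), but Q-74 never forms.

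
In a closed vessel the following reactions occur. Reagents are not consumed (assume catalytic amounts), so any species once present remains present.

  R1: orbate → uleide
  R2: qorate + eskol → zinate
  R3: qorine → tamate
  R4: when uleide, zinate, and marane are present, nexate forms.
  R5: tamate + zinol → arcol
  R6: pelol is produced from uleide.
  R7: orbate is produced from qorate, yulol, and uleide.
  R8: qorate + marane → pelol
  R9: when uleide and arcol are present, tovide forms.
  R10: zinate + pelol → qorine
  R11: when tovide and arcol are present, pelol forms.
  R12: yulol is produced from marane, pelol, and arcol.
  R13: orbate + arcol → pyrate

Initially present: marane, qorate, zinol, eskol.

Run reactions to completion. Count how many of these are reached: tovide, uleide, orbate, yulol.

qorate and eskol present → zinate forms (R2).
qorate and marane present → pelol forms (R8).
zinate and pelol present → qorine forms (R10).
qorine present → tamate forms (R3).
tamate and zinol present → arcol forms (R5).
marane, pelol, and arcol present → yulol forms (R12).
tovide would need uleide and arcol (R9), but uleide never forms.
uleide would need orbate (R1), but orbate never forms.
orbate would need qorate, yulol, and uleide (R7), but uleide never forms.
yulol: reached.
Reached: yulol — 1 of the 4.

1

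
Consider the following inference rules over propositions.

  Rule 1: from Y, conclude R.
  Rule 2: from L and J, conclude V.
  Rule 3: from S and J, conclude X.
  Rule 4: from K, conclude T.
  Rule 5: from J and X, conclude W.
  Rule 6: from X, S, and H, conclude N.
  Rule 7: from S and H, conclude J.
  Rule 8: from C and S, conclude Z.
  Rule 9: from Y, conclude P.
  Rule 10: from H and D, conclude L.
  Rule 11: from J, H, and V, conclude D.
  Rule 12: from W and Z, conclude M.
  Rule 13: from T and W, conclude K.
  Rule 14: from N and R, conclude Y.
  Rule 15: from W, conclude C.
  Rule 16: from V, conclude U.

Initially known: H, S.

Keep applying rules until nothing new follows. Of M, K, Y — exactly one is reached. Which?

M

S and H hold, so J follows (Rule 7).
From S and J, Rule 3 gives X.
J and X hold, so W follows (Rule 5).
W holds, so C follows (Rule 15).
From C and S, Rule 8 gives Z.
W and Z hold, so M follows (Rule 12).
Y would need N and R (Rule 14), but R is never established. K would need T and W (Rule 13), but T is never established.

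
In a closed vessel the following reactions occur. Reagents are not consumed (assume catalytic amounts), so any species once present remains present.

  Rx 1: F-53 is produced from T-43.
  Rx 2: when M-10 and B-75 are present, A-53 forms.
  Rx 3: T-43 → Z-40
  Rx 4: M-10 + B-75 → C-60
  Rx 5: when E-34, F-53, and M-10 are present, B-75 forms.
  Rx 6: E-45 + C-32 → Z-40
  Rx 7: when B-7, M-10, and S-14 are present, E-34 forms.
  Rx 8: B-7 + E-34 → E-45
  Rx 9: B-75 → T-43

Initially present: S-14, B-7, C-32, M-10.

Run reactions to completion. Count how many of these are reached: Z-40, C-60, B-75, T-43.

B-7, M-10, and S-14 present → E-34 forms (Rx 7).
B-7 and E-34 present → E-45 forms (Rx 8).
E-45 and C-32 present → Z-40 forms (Rx 6).
Z-40: reached.
C-60 would need M-10 and B-75 (Rx 4), but B-75 never forms.
B-75 would need E-34, F-53, and M-10 (Rx 5), but F-53 never forms.
T-43 would need B-75 (Rx 9), but B-75 never forms.
Reached: Z-40 — 1 of the 4.

1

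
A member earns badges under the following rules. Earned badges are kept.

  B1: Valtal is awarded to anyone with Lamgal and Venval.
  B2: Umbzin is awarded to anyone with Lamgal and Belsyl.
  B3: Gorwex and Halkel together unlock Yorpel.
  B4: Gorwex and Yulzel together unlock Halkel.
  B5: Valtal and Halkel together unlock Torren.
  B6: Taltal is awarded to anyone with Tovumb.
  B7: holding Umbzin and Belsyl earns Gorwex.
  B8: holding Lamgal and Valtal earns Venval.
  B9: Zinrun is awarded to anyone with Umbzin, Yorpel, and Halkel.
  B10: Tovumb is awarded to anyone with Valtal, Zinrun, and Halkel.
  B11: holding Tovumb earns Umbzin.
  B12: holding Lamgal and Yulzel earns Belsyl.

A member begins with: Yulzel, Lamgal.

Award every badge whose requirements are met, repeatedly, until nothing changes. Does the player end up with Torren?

No

Torren would need Valtal and Halkel (B5), but Valtal is never earned.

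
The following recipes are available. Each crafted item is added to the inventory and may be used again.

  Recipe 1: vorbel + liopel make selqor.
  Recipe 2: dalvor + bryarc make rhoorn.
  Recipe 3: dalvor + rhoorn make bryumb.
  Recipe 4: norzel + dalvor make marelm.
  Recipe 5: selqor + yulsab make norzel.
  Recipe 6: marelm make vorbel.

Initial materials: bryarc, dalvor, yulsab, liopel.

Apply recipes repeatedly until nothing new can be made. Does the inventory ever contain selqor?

selqor would need vorbel and liopel (Recipe 1), but vorbel is never obtained.

No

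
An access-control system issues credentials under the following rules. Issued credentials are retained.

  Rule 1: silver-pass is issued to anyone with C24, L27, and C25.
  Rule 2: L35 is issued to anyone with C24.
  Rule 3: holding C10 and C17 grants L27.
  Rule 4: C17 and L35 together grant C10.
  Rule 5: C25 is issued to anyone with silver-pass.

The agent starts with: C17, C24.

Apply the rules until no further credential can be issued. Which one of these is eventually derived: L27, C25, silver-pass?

L27

Holding C24 grants L35 (Rule 2).
Holding C17 and L35 grants C10 (Rule 4).
Holding C10 and C17 grants L27 (Rule 3).
C25 would need silver-pass (Rule 5), but silver-pass is never granted. silver-pass would need C24, L27, and C25 (Rule 1), but C25 is never granted.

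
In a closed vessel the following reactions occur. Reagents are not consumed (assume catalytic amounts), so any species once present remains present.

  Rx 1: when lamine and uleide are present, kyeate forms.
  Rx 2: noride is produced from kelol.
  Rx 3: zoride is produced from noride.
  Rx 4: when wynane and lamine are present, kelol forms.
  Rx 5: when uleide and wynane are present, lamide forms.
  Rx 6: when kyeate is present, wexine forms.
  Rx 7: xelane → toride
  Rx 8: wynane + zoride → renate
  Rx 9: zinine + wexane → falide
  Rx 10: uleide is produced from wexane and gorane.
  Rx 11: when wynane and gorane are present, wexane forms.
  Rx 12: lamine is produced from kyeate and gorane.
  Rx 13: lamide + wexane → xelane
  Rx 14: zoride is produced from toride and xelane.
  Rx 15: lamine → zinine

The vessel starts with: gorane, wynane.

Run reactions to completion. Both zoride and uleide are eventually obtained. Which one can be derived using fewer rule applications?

uleide

uleide: wynane and gorane present → wexane forms (Rx 11). wexane and gorane present → uleide forms (Rx 10). [2 rule applications]
zoride: wynane and gorane present → wexane forms (Rx 11). wexane and gorane present → uleide forms (Rx 10). uleide and wynane present → lamide forms (Rx 5). lamide and wexane present → xelane forms (Rx 13). xelane present → toride forms (Rx 7). toride and xelane present → zoride forms (Rx 14). [6 rule applications]
uleide needs fewer.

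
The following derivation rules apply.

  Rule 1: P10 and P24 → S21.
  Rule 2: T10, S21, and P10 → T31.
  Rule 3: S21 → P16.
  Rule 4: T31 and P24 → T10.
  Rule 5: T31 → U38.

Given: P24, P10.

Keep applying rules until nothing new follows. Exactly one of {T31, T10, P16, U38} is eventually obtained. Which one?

P10 and P24 hold, so S21 follows (Rule 1).
From S21, Rule 3 gives P16.
T31 would need T10, S21, and P10 (Rule 2), but T10 is never established. T10 would need T31 and P24 (Rule 4), but T31 is never established. U38 would need T31 (Rule 5), but T31 is never established.

P16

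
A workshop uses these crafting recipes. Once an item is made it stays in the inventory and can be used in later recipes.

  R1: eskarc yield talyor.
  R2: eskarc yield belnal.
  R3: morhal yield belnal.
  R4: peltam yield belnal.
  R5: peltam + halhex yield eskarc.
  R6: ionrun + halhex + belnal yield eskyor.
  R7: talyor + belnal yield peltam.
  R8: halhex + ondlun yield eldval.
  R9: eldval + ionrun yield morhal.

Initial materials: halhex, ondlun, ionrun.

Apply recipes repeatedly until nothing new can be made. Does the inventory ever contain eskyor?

Yes

Using R8, halhex and ondlun make eldval.
Using R9, eldval and ionrun make morhal.
morhal → belnal (R3).
ionrun + halhex + belnal → eskyor (R6).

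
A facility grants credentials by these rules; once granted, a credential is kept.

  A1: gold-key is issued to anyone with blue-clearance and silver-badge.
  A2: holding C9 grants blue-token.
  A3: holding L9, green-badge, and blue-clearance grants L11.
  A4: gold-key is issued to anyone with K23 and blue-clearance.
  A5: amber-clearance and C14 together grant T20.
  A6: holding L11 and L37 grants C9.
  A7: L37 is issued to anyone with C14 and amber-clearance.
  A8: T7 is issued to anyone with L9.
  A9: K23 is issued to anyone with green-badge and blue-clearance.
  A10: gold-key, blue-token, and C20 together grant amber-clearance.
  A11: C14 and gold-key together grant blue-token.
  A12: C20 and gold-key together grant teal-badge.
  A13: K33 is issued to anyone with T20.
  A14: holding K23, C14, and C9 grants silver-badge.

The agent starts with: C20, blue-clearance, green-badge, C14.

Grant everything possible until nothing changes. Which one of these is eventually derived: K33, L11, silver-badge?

K33

Holding green-badge and blue-clearance grants K23 (A9).
Holding K23 and blue-clearance grants gold-key (A4).
Holding C14 and gold-key grants blue-token (A11).
Holding gold-key, blue-token, and C20 grants amber-clearance (A10).
Holding amber-clearance and C14 grants T20 (A5).
Holding T20 grants K33 (A13).
L11 would need L9, green-badge, and blue-clearance (A3), but L9 is never granted. silver-badge would need K23, C14, and C9 (A14), but C9 is never granted.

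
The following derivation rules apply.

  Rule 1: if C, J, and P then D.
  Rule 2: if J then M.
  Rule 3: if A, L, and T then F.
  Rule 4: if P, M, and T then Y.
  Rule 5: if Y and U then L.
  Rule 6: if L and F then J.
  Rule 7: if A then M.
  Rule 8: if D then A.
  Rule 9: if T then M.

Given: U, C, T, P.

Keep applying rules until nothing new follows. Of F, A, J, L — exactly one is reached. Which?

T holds, so M follows (Rule 9).
From P, M, and T, Rule 4 gives Y.
From Y and U, Rule 5 gives L.
J would need L and F (Rule 6), but F is never established. F would need A, L, and T (Rule 3), but A is never established. A would need D (Rule 8), but D is never established.

L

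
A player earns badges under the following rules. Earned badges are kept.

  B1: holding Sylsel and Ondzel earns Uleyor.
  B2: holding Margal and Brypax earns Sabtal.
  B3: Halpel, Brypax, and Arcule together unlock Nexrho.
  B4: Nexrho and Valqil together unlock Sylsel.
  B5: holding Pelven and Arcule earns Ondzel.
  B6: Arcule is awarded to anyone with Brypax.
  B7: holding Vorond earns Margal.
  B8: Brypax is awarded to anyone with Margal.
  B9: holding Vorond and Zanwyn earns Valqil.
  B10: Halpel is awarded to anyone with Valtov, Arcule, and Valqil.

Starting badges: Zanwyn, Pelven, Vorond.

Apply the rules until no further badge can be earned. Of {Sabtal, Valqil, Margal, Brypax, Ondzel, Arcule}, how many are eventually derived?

With Vorond and Zanwyn, Valqil is earned (B9).
With Vorond, Margal is earned (B7).
With Margal, Brypax is earned (B8).
With Brypax, Arcule is earned (B6).
With Margal and Brypax, Sabtal is earned (B2).
With Pelven and Arcule, Ondzel is earned (B5).
Sabtal: reached.
Valqil: reached.
Margal: reached.
Brypax: reached.
Ondzel: reached.
Arcule: reached.
All 6 are reached.

6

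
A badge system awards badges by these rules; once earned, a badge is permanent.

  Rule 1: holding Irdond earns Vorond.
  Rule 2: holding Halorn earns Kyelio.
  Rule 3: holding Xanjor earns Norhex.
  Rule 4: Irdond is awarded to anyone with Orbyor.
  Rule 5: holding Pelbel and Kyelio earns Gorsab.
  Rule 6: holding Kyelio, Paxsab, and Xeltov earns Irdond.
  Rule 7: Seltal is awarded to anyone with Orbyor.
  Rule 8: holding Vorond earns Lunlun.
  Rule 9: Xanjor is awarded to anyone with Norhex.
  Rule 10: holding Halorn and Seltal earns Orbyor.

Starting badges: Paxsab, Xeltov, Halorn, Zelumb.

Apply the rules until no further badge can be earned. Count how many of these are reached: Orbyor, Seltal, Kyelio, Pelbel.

1

With Halorn, Kyelio is earned (Rule 2).
Orbyor would need Halorn and Seltal (Rule 10), but Seltal is never earned.
Seltal would need Orbyor (Rule 7), but Orbyor is never earned.
Kyelio: reached.
No rule produces Pelbel, and it is not given.
Reached: Kyelio — 1 of the 4.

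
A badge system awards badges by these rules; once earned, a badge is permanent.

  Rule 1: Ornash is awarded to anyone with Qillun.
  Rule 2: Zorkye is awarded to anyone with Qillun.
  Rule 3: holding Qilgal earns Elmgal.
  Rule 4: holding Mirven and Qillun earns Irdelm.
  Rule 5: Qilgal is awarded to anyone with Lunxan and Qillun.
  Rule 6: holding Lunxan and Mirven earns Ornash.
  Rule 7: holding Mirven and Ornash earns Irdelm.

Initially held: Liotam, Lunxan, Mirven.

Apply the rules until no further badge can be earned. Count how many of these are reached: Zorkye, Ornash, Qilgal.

With Lunxan and Mirven, Ornash is earned (Rule 6).
Zorkye would need Qillun (Rule 2), but Qillun is never earned.
Ornash: reached.
Qilgal would need Lunxan and Qillun (Rule 5), but Qillun is never earned.
Reached: Ornash — 1 of the 3.

1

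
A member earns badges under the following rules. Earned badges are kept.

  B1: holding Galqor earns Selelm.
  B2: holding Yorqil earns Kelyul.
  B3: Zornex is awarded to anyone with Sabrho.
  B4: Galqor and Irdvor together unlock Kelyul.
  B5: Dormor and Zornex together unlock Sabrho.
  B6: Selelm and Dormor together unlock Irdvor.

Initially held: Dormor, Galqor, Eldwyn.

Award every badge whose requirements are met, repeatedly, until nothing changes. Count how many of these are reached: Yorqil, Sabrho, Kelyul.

With Galqor, Selelm is earned (B1).
With Selelm and Dormor, Irdvor is earned (B6).
With Galqor and Irdvor, Kelyul is earned (B4).
No rule produces Yorqil, and it is not given.
Sabrho would need Dormor and Zornex (B5), but Zornex is never earned.
Kelyul: reached.
Reached: Kelyul — 1 of the 3.

1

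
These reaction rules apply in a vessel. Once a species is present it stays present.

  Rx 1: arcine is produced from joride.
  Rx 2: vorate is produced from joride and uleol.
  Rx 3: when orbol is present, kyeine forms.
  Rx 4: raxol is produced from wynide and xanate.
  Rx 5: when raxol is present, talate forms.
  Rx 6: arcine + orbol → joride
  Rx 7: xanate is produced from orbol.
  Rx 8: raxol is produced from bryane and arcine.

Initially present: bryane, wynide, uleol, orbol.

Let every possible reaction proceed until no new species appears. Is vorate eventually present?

vorate would need joride and uleol (Rx 2), but joride never forms.

No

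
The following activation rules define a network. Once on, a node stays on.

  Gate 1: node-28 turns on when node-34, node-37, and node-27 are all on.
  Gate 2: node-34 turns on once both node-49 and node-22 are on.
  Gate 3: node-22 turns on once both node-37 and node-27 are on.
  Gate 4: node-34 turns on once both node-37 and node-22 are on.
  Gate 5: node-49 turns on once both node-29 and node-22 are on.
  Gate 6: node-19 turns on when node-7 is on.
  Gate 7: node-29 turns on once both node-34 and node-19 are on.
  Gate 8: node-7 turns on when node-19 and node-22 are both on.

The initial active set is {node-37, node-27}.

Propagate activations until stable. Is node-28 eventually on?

node-37 and node-27 are on, so node-22 turns on (Gate 3).
node-37 and node-22 are on, so node-34 turns on (Gate 4).
node-34, node-37, and node-27 are on, so node-28 turns on (Gate 1).

Yes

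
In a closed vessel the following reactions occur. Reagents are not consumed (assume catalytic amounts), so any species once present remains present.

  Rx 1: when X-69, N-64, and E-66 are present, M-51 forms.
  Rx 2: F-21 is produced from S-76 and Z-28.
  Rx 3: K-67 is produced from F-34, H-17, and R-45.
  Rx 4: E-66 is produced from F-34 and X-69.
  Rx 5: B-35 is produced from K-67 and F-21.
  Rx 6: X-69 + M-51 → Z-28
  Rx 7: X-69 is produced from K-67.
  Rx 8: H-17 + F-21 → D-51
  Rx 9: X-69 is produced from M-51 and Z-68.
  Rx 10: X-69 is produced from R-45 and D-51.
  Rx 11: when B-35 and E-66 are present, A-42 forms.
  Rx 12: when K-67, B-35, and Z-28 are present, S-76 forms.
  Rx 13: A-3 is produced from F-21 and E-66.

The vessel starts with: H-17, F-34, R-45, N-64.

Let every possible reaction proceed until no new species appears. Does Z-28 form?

Yes

F-34, H-17, and R-45 present → K-67 forms (Rx 3).
K-67 present → X-69 forms (Rx 7).
F-34 and X-69 present → E-66 forms (Rx 4).
X-69, N-64, and E-66 present → M-51 forms (Rx 1).
X-69 and M-51 present → Z-28 forms (Rx 6).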